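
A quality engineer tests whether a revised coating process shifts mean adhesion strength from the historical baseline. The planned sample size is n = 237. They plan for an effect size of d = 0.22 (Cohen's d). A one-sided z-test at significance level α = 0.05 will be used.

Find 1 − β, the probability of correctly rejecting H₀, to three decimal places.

Power ≈ 0.959

Noncentrality parameter: δ = d·√n = 0.22 × √237 = 3.3869
One-sided α = 0.05 → critical value z_{0.05} = 1.645.
Power = Φ(δ − 1.645) = Φ(1.742) = 0.9592.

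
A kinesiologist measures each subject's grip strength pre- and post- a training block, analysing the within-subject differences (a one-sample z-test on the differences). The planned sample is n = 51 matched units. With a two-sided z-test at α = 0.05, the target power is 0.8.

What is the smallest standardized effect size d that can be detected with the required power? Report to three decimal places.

d ≈ 0.392

Required noncentrality: δ = z_{0.025} + z_{0.20} = 1.960 + 0.842 = 2.802.
(The second rejection-region term Φ(−δ − z_{α/2}) is negligible and dropped.)
δ = d·√n ⇒ d = δ/√n = 2.802/√51 = 0.3923.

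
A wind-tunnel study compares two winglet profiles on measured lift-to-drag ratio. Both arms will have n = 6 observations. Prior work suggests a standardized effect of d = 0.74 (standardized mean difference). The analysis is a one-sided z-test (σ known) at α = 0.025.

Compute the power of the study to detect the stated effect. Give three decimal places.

Power ≈ 0.249

Noncentrality parameter: δ = d·√(n/2) = 0.74 × √(6/2) = 1.2817
Critical value for a one-sided test at α = 0.025: z_α = 1.960.
Power = Φ(δ − 1.960) = Φ(-0.678) = 0.2488.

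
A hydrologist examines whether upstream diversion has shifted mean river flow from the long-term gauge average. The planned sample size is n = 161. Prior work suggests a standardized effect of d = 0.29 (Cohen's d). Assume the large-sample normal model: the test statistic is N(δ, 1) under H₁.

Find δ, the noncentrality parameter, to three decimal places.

δ ≈ 3.680

The noncentrality parameter scales effect size by the design's sample-size factor: δ = d·√n = 0.29 × √161 = 3.6797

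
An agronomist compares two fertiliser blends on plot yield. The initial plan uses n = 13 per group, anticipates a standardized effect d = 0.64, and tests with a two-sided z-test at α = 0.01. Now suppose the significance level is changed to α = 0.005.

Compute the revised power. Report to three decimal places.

δ = d·√(n/2) = 0.64 × √(13/2) = 1.6317 (unchanged). New critical value: z_{0.0025} = 2.807.
Revised power = Φ(δ − 2.807) + Φ(−δ − 2.807) = Φ(-1.175) + Φ(-4.439) = 0.1199 + 0.0000 = 0.1199.

Power ≈ 0.120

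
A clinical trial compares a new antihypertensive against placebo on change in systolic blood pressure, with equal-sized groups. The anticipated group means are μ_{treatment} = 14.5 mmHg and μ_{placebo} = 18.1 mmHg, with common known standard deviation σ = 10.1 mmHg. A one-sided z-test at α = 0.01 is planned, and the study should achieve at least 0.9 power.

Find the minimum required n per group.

Standardized effect: d = |μ_{treatment} − μ_{placebo}| / σ = |14.5 − 18.1| / 10.1 = 0.3564
For power 0.9 need Φ(δ − z_{0.01}) = 0.9, so δ = z_{0.01} + z_{0.10} = 2.326 + 1.282 = 3.608.
δ = d·√(n/2) ⇒ n = 2(δ/d)² = 2 × (3.608 / 0.3564)² = 204.92.
Round up to the next whole unit.

n = 205 per group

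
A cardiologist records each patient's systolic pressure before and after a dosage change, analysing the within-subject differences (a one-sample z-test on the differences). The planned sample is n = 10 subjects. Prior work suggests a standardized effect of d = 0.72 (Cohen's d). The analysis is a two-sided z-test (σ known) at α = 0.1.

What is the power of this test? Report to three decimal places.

Noncentrality parameter: δ = d·√n = 0.72 × √10 = 2.2768
Critical value for a two-sided test at α = 0.1: z_{α/2} = 1.645.
Power = Φ(δ − 1.645) + Φ(−δ − 1.645) = Φ(0.632) + Φ(-3.922) = 0.7363 + 0.0000 = 0.7363.

Power ≈ 0.736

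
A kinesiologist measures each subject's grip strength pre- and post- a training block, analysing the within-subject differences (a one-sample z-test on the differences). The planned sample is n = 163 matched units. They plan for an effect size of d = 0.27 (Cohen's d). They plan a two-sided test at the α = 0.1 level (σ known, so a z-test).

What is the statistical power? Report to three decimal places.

Noncentrality parameter: δ = d·√n = 0.27 × √163 = 3.4471
Critical value for a two-sided test at α = 0.1: z_{α/2} = 1.645.
Power = Φ(δ − 1.645) + Φ(−δ − 1.645) = Φ(1.802) + Φ(-5.092) = 0.9642 + 0.0000 = 0.9642.

Power ≈ 0.964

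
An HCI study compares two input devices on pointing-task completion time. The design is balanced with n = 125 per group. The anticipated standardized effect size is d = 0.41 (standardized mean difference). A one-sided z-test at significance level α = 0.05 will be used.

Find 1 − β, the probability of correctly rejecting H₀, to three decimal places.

Noncentrality parameter: δ = d·√(n/2) = 0.41 × √(125/2) = 3.2413
One-sided α = 0.05 → critical value z_{0.05} = 1.645.
Power = Φ(δ − 1.645) = Φ(1.596) = 0.9448.

Power ≈ 0.945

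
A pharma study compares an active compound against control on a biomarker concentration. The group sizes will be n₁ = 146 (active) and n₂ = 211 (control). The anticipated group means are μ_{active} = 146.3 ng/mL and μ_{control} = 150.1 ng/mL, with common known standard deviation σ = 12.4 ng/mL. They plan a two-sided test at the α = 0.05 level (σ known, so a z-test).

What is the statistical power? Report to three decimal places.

Standardized effect: d = |μ_{active} − μ_{control}| / σ = |146.3 − 150.1| / 12.4 = 0.3065
Noncentrality parameter: δ = d / √(1/n₁ + 1/n₂) = 0.3065 / √(1/146 + 1/211) = 2.8467
Two-sided α = 0.05 → critical value z_{0.025} = 1.960.
Power = Φ(δ − 1.960) + Φ(−δ − 1.960) = Φ(0.887) + Φ(-4.807) = 0.8124 + 0.0000 = 0.8124.

Power ≈ 0.812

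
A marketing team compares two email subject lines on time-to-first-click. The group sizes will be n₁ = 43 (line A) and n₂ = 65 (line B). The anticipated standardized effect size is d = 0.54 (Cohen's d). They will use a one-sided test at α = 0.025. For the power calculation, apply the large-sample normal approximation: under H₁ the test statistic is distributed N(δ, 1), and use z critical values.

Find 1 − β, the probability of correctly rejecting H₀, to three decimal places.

Noncentrality parameter: δ = d / √(1/n₁ + 1/n₂) = 0.54 / √(1/43 + 1/65) = 2.7471
One-sided α = 0.025 → critical value z_{0.025} = 1.960.
Power = P(Z > 1.960 − δ) = Φ(0.787) = 0.7844.

Power ≈ 0.784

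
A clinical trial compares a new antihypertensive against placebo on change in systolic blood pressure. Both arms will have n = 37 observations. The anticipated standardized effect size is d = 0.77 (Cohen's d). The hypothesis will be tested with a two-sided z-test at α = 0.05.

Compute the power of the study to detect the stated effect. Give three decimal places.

Power ≈ 0.912

Noncentrality parameter: δ = d·√(n/2) = 0.77 × √(37/2) = 3.3119
Two-sided α = 0.05 → critical value z_{0.025} = 1.960.
Power = Φ(δ − 1.960) + Φ(−δ − 1.960) = Φ(1.352) + Φ(-5.272) = 0.9118 + 0.0000 = 0.9118.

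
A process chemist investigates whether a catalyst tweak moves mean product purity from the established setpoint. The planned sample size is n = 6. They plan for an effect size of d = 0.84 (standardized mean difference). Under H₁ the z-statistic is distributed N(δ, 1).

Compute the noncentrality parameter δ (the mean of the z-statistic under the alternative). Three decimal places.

The noncentrality parameter scales effect size by the design's sample-size factor: δ = d·√n = 0.84 × √6 = 2.0576

δ ≈ 2.058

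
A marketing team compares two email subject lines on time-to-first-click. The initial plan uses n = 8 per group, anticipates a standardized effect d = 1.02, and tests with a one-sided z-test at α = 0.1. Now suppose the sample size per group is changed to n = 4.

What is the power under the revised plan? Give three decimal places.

Power ≈ 0.564

With n = 4 per group: δ = d·√(n/2) = 1.02 × √(4/2) = 1.4425. Critical value z_{0.1} = 1.282.
Revised power = P(Z > 1.282 − δ) = Φ(0.161) = 0.5639.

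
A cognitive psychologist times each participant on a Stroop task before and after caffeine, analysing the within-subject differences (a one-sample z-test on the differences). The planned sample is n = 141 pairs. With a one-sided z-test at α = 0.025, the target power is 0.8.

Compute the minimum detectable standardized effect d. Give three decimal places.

Need Φ(δ − 1.960) = 0.8, so δ = 1.960 + 0.842 = 2.802.
δ = d·√n ⇒ d = δ/√n = 2.802/√141 = 0.2359.

d ≈ 0.236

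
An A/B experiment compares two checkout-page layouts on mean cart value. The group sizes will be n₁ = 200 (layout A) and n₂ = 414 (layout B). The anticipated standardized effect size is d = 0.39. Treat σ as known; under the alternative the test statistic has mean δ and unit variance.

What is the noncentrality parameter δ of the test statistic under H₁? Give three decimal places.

δ = d / √(1/n₁ + 1/n₂) = 0.39 / √(1/200 + 1/414) = 4.5289

δ ≈ 4.529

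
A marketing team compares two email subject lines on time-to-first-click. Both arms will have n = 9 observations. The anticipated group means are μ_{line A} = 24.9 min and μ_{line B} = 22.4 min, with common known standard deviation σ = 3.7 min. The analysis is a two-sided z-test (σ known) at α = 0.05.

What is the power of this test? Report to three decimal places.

Standardized effect: d = |μ_{line A} − μ_{line B}| / σ = |24.9 − 22.4| / 3.7 = 0.6757
Noncentrality parameter: δ = d·√(n/2) = 0.6757 × √(9/2) = 1.4333
Two-sided α = 0.05 → critical value z_{0.025} = 1.960.
Power = Φ(δ − 1.960) + Φ(−δ − 1.960) = Φ(-0.527) + Φ(-3.393) = 0.2992 + 0.0003 = 0.2996.

Power ≈ 0.300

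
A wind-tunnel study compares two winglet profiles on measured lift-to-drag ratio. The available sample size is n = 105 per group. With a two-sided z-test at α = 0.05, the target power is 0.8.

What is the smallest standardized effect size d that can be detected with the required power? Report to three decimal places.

d ≈ 0.387

Required noncentrality: δ = z_{0.025} + z_{0.20} = 1.960 + 0.842 = 2.802.
(The second rejection-region term Φ(−δ − z_{α/2}) is negligible and dropped.)
δ = d·√(n/2) ⇒ d = δ/√(n/2) = 2.802/√(105/2) = 0.3867.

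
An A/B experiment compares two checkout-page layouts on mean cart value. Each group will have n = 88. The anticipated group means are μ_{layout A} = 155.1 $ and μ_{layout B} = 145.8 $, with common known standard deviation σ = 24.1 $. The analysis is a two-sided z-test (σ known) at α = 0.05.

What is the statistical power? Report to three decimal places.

Power ≈ 0.726

Standardized effect: d = |μ_{layout A} − μ_{layout B}| / σ = |155.1 − 145.8| / 24.1 = 0.3859
Noncentrality parameter: δ = d·√(n/2) = 0.3859 × √(88/2) = 2.5597
Critical value for a two-sided test at α = 0.05: z_{α/2} = 1.960.
Power = Φ(δ − 1.960) + Φ(−δ − 1.960) = Φ(0.600) + Φ(-4.520) = 0.7257 + 0.0000 = 0.7257.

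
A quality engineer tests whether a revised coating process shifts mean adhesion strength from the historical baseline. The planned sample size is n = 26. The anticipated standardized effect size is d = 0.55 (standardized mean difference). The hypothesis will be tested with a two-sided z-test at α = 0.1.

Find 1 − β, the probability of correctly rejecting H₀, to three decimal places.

Power ≈ 0.877

Noncentrality parameter: δ = d·√n = 0.55 × √26 = 2.8045
Two-sided α = 0.1 → critical value z_{0.05} = 1.645.
Power = Φ(δ − 1.645) + Φ(−δ − 1.645) = Φ(1.160) + Φ(-4.449) = 0.8769 + 0.0000 = 0.8769.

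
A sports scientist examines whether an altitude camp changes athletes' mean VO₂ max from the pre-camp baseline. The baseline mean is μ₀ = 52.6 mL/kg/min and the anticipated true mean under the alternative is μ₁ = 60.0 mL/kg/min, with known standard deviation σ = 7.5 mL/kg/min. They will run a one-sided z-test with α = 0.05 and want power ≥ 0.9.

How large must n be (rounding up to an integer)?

n = 9

Standardized effect: d = |μ₁ − μ₀| / σ = |60.0 − 52.6| / 7.5 = 0.9867
Set Φ(δ − 1.645) = 0.9; then δ − 1.645 = Φ⁻¹(0.9) = 1.282, giving δ = 2.926.
δ = d·√n ⇒ n = (δ/d)² = (2.926 / 0.9867)² = 8.80.
Round up to the next whole unit.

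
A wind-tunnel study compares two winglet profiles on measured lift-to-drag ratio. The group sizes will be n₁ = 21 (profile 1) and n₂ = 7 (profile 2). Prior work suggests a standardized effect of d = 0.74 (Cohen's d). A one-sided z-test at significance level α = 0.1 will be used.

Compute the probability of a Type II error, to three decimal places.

Noncentrality parameter: δ = d / √(1/n₁ + 1/n₂) = 0.74 / √(1/21 + 1/7) = 1.6956
One-sided α = 0.1 → critical value z_{0.1} = 1.282.
Power = Φ(δ − 1.282) = Φ(0.414) = 0.6606.
Type II error: β = 1 − power = 1 − 0.6606 = 0.3394.

β ≈ 0.339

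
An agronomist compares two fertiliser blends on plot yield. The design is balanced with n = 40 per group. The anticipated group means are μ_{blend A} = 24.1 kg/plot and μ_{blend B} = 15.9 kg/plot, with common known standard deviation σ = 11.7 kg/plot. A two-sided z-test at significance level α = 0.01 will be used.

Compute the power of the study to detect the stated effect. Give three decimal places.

Power ≈ 0.712

Standardized effect: d = |μ_{blend A} − μ_{blend B}| / σ = |24.1 − 15.9| / 11.7 = 0.7009
Noncentrality parameter: δ = d·√(n/2) = 0.7009 × √(40/2) = 3.1343
Two-sided α = 0.01 → critical value z_{0.005} = 2.576.
Power = Φ(δ − 2.576) + Φ(−δ − 2.576) = Φ(0.558) + Φ(-5.710) = 0.7117 + 0.0000 = 0.7117.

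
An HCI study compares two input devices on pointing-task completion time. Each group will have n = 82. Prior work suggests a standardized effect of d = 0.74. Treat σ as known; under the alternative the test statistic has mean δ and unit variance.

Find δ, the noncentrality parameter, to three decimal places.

δ ≈ 4.738

δ = d·√(n/2) = 0.74 × √(82/2) = 4.7383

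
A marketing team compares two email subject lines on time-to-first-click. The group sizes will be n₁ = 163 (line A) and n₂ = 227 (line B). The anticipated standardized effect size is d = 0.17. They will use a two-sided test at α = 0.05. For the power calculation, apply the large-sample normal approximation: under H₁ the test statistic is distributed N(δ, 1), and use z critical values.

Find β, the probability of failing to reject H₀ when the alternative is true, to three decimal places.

Noncentrality parameter: λ = d / √(1/n₁ + 1/n₂) = 0.17 / √(1/163 + 1/227) = 1.6559
Two-sided α = 0.05 → critical value z_{0.025} = 1.960.
Power = Φ(λ − 1.960) + Φ(−λ − 1.960) = Φ(-0.304) + Φ(-3.616) = 0.3805 + 0.0001 = 0.3807.
Type II error: β = 1 − power = 1 − 0.3807 = 0.6193.

β ≈ 0.619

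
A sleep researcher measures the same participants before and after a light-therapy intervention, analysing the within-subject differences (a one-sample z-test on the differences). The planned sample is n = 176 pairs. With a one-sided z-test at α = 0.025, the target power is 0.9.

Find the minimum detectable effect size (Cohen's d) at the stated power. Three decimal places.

Need Φ(δ − 1.960) = 0.9, so δ = 1.960 + 1.282 = 3.242.
δ = d·√n ⇒ d = δ/√n = 3.242/√176 = 0.2443.

d ≈ 0.244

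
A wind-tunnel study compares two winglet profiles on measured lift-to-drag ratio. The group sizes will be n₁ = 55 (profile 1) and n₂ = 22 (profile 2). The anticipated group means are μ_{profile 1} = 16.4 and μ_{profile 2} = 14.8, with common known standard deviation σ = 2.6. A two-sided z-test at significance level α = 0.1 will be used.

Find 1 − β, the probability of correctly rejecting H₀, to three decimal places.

Standardized effect: d = |μ_{profile 1} − μ_{profile 2}| / σ = |16.4 − 14.8| / 2.6 = 0.6154
Noncentrality parameter: λ = d / √(1/n₁ + 1/n₂) = 0.6154 / √(1/55 + 1/22) = 2.4395
Two-sided α = 0.1 → critical value z_{0.05} = 1.645.
Power = Φ(λ − 1.645) + Φ(−λ − 1.645) = Φ(0.795) + Φ(-4.084) = 0.7866 + 0.0000 = 0.7866.

Power ≈ 0.787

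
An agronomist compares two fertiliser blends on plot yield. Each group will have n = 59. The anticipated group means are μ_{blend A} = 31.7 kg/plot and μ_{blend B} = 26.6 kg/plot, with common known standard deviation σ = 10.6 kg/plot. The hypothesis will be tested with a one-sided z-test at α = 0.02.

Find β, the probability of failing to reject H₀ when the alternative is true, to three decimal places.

β ≈ 0.288

Standardized effect: d = |μ_{blend A} − μ_{blend B}| / σ = |31.7 − 26.6| / 10.6 = 0.4811
Noncentrality parameter: δ = d·√(n/2) = 0.4811 × √(59/2) = 2.6132
Critical value for a one-sided test at α = 0.02: z_α = 2.054.
Power = Φ(δ − 2.054) = Φ(0.559) = 0.7121.
Type II error: β = 1 − power = 1 − 0.7121 = 0.2879.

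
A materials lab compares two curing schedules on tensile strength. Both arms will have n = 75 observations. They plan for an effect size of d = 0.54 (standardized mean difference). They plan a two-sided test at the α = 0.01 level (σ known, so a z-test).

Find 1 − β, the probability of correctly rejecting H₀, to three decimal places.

Power ≈ 0.768

Noncentrality parameter: δ = d·√(n/2) = 0.54 × √(75/2) = 3.3068
Critical value for a two-sided test at α = 0.01: z_{α/2} = 2.576.
Power = Φ(δ − 2.576) + Φ(−δ − 2.576) = Φ(0.731) + Φ(-5.883) = 0.7676 + 0.0000 = 0.7676.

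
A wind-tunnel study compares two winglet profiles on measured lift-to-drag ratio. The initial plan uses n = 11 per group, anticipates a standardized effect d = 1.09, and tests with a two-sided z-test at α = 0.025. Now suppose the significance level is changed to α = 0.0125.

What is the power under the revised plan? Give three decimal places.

δ = d·√(n/2) = 1.09 × √(11/2) = 2.5563 (unchanged). New critical value: z_{0.0063} = 2.498.
Revised power = Φ(δ − 2.498) + Φ(−δ − 2.498) = Φ(0.059) + Φ(-5.054) = 0.5234 + 0.0000 = 0.5234.

Power ≈ 0.523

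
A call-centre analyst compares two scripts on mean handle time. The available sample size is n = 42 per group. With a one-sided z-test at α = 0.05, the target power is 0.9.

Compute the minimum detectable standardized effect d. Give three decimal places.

d ≈ 0.639

Required noncentrality: δ = z_{0.05} + z_{0.10} = 1.645 + 1.282 = 2.926.
δ = d·√(n/2) ⇒ d = δ/√(n/2) = 2.926/√(42/2) = 0.6386.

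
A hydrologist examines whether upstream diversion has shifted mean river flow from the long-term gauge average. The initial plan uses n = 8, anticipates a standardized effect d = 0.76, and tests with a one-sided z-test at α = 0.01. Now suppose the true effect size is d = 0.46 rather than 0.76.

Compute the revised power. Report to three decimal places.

With d = 0.46: δ = d·√n = 0.46 × √8 = 1.3011. Critical value z_{0.01} = 2.326.
Revised power = Φ(δ − 2.326) = Φ(-1.025) = 0.1526.

Power ≈ 0.153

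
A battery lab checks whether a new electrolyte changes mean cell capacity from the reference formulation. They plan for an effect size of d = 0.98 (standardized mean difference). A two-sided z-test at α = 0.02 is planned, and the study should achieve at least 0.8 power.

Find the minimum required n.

For power 0.8 need Φ(δ − z_{0.01}) = 0.8, so δ = z_{0.01} + z_{0.20} = 2.326 + 0.842 = 3.168.
(The Φ(−δ − z_{α/2}) term is vanishingly small for δ > 0 and is dropped in the standard sample-size formula.)
δ = d·√n ⇒ n = (δ/d)² = (3.168 / 0.98)² = 10.45.
Rounding up, n = 11.

n = 11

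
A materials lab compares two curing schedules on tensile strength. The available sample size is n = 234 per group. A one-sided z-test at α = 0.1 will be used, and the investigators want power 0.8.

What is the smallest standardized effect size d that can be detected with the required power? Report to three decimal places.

Required noncentrality: δ = z_{0.1} + z_{0.20} = 1.282 + 0.842 = 2.123.
δ = d·√(n/2) ⇒ d = δ/√(n/2) = 2.123/√(234/2) = 0.1963.

d ≈ 0.196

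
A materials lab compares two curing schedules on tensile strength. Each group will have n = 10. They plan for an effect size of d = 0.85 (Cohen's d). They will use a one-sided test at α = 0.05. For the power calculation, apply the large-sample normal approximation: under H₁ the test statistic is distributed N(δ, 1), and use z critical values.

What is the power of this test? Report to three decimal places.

Noncentrality parameter: δ = d·√(n/2) = 0.85 × √(10/2) = 1.9007
One-sided α = 0.05 → critical value z_{0.05} = 1.645.
Power = Φ(δ − 1.645) = Φ(0.256) = 0.6009.

Power ≈ 0.601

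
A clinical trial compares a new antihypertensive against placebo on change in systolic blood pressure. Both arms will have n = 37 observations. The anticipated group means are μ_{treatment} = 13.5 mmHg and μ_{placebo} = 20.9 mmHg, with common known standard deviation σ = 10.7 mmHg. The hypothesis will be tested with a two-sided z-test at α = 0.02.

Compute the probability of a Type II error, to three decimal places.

Standardized effect: d = |μ_{treatment} − μ_{placebo}| / σ = |13.5 − 20.9| / 10.7 = 0.6916
Noncentrality parameter: δ = d·√(n/2) = 0.6916 × √(37/2) = 2.9746
Critical value for a two-sided test at α = 0.02: z_{α/2} = 2.326.
Power = Φ(δ − 2.326) + Φ(−δ − 2.326) = Φ(0.648) + Φ(-5.301) = 0.7416 + 0.0000 = 0.7416.
Type II error: β = 1 − power = 1 − 0.7416 = 0.2584.

β ≈ 0.258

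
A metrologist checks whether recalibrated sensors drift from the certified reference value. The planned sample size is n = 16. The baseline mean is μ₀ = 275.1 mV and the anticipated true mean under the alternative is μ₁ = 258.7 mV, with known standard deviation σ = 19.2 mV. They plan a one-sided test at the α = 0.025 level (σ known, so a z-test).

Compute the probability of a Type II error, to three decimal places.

Standardized effect: d = |μ₁ − μ₀| / σ = |258.7 − 275.1| / 19.2 = 0.8542
Noncentrality parameter: δ = d·√n = 0.8542 × √16 = 3.4167
One-sided α = 0.025 → critical value z_{0.025} = 1.960.
Power = Φ(δ − 1.960) = Φ(1.457) = 0.9274.
Type II error: β = 1 − power = 1 − 0.9274 = 0.0726.

β ≈ 0.073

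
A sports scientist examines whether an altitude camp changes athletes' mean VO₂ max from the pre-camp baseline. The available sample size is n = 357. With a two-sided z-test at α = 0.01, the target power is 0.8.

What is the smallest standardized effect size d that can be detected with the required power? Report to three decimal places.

d ≈ 0.181

Need Φ(δ − 2.576) = 0.8, so δ = 2.576 + 0.842 = 3.417.
(Lower-tail contribution to power is negligible for δ > 0.)
δ = d·√n ⇒ d = δ/√n = 3.417/√357 = 0.1809.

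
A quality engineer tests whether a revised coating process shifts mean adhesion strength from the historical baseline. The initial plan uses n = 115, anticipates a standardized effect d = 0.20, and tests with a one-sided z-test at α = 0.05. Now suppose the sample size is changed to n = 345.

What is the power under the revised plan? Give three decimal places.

Power ≈ 0.981

With n = 345: δ = d·√n = 0.20 × √345 = 3.7148. Critical value z_{0.05} = 1.645.
Revised power = Φ(δ − 1.645) = Φ(2.070) = 0.9808.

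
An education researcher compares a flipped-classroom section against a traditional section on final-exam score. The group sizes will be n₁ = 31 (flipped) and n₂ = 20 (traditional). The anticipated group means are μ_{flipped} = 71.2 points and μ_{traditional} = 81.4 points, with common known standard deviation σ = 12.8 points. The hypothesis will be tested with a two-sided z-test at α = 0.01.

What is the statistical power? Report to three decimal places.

Standardized effect: d = |μ_{flipped} − μ_{traditional}| / σ = |71.2 − 81.4| / 12.8 = 0.7969
Noncentrality parameter: δ = d / √(1/n₁ + 1/n₂) = 0.7969 / √(1/31 + 1/20) = 2.7784
Critical value for a two-sided test at α = 0.01: z_{α/2} = 2.576.
Power = Φ(δ − 2.576) + Φ(−δ − 2.576) = Φ(0.203) + Φ(-5.354) = 0.5803 + 0.0000 = 0.5803.

Power ≈ 0.580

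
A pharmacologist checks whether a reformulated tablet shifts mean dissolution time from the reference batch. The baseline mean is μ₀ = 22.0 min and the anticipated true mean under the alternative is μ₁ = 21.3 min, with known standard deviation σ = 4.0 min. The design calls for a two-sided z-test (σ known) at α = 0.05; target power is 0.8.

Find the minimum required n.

Standardized effect: d = |μ₁ − μ₀| / σ = |21.3 − 22.0| / 4.0 = 0.1750
Set Φ(δ − 1.960) = 0.8; then δ − 1.960 = Φ⁻¹(0.8) = 0.842, giving δ = 2.802.
(Ignoring the negligible lower-tail rejection probability gives the usual closed-form inversion.)
δ = d·√n ⇒ n = (δ/d)² = (2.802 / 0.1750)² = 256.29.
Rounding up, n = 257.

n = 257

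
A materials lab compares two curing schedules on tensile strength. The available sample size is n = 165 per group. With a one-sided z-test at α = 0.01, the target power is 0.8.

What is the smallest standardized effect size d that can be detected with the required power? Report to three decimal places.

d ≈ 0.349

Need Φ(δ − 2.326) = 0.8, so δ = 2.326 + 0.842 = 3.168.
δ = d·√(n/2) ⇒ d = δ/√(n/2) = 3.168/√(165/2) = 0.3488.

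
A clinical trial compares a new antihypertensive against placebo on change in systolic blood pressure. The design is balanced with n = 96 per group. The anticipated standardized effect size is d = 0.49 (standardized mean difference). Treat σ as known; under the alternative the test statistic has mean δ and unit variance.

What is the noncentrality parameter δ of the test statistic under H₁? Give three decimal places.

δ = d·√(n/2) = 0.49 × √(96/2) = 3.3948

δ ≈ 3.395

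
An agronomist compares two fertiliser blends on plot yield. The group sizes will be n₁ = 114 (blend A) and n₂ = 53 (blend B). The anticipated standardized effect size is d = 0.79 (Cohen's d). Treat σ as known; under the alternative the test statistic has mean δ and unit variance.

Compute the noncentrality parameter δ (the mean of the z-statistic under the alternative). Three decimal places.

δ ≈ 4.752

The noncentrality parameter scales effect size by the design's sample-size factor: δ = d / √(1/n₁ + 1/n₂) = 0.79 / √(1/114 + 1/53) = 4.7518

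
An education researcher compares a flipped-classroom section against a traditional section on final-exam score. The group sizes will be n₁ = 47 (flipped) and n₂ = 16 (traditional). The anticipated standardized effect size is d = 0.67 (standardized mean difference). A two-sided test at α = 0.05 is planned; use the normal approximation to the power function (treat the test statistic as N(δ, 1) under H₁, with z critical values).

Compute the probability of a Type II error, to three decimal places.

Noncentrality parameter: δ = d / √(1/n₁ + 1/n₂) = 0.67 / √(1/47 + 1/16) = 2.3148
Critical value for a two-sided test at α = 0.05: z_{α/2} = 1.960.
Power = Φ(δ − 1.960) + Φ(−δ − 1.960) = Φ(0.355) + Φ(-4.275) = 0.6386 + 0.0000 = 0.6387.
Type II error: β = 1 − power = 1 − 0.6387 = 0.3613.

β ≈ 0.361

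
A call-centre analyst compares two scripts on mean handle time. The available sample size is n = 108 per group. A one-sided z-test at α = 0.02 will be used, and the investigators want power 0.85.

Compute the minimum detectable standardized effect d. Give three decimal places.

Required noncentrality: δ = z_{0.02} + z_{0.15} = 2.054 + 1.036 = 3.090.
δ = d·√(n/2) ⇒ d = δ/√(n/2) = 3.090/√(108/2) = 0.4205.

d ≈ 0.421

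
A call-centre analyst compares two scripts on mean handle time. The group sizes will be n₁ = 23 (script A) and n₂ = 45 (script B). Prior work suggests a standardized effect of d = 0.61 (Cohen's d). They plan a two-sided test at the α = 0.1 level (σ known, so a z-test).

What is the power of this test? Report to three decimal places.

Noncentrality parameter: δ = d / √(1/n₁ + 1/n₂) = 0.61 / √(1/23 + 1/45) = 2.3798
Two-sided α = 0.1 → critical value z_{0.05} = 1.645.
Power = Φ(δ − 1.645) + Φ(−δ − 1.645) = Φ(0.735) + Φ(-4.025) = 0.7688 + 0.0000 = 0.7689.

Power ≈ 0.769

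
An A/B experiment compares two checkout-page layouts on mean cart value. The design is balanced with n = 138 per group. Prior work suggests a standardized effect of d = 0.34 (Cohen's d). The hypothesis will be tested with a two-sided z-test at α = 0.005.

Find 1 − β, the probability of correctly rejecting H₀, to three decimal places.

Noncentrality parameter: δ = d·√(n/2) = 0.34 × √(138/2) = 2.8243
Critical value for a two-sided test at α = 0.005: z_{α/2} = 2.807.
Power = Φ(δ − 2.807) + Φ(−δ − 2.807) = Φ(0.017) + Φ(-5.631) = 0.5069 + 0.0000 = 0.5069.

Power ≈ 0.507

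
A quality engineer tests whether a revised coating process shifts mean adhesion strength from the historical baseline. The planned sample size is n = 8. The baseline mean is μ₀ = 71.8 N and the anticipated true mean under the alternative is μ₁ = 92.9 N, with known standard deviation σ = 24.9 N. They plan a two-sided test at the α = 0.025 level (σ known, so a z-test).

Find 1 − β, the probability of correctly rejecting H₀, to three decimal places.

Power ≈ 0.562

Standardized effect: d = |μ₁ − μ₀| / σ = |92.9 − 71.8| / 24.9 = 0.8474
Noncentrality parameter: δ = d·√n = 0.8474 × √8 = 2.3968
Two-sided α = 0.025 → critical value z_{0.0125} = 2.241.
Power = Φ(δ − 2.241) + Φ(−δ − 2.241) = Φ(0.155) + Φ(-4.638) = 0.5617 + 0.0000 = 0.5617.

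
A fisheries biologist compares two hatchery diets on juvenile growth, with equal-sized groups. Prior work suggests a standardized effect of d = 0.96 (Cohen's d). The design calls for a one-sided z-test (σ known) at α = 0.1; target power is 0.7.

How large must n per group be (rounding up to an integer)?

For power 0.7 need Φ(δ − z_{0.1}) = 0.7, so δ = z_{0.1} + z_{0.30} = 1.282 + 0.524 = 1.806.
δ = d·√(n/2) ⇒ n = 2(δ/d)² = 2 × (1.806 / 0.96)² = 7.08.
Round up to the next whole unit.

n = 8 per group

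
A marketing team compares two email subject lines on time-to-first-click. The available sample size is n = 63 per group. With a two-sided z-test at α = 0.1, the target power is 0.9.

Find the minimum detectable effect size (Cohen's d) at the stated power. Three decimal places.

Need Φ(δ − 1.645) = 0.9, so δ = 1.645 + 1.282 = 2.926.
(The second rejection-region term Φ(−δ − z_{α/2}) is negligible and dropped.)
δ = d·√(n/2) ⇒ d = δ/√(n/2) = 2.926/√(63/2) = 0.5214.

d ≈ 0.521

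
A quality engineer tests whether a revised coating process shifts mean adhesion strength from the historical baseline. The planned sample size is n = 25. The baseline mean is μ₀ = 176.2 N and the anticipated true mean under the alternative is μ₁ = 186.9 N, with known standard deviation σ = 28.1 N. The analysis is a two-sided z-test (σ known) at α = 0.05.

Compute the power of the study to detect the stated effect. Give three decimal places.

Power ≈ 0.478

Standardized effect: d = |μ₁ − μ₀| / σ = |186.9 − 176.2| / 28.1 = 0.3808
Noncentrality parameter: δ = d·√n = 0.3808 × √25 = 1.9039
Two-sided α = 0.05 → critical value z_{0.025} = 1.960.
Power = Φ(δ − 1.960) + Φ(−δ − 1.960) = Φ(-0.056) + Φ(-3.864) = 0.4777 + 0.0001 = 0.4777.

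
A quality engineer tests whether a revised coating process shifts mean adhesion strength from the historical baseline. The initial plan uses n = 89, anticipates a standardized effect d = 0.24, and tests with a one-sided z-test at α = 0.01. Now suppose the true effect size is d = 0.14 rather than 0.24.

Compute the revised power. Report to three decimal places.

Power ≈ 0.157

With d = 0.14: δ = d·√n = 0.14 × √89 = 1.3208. Critical value z_{0.01} = 2.326.
Revised power = P(Z > 2.326 − δ) = Φ(-1.006) = 0.1573.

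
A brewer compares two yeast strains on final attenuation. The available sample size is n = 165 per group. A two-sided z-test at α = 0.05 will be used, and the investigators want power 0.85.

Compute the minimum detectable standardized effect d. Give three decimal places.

d ≈ 0.330

Need Φ(δ − 1.960) = 0.85, so δ = 1.960 + 1.036 = 2.996.
(Lower-tail contribution to power is negligible for δ > 0.)
δ = d·√(n/2) ⇒ d = δ/√(n/2) = 2.996/√(165/2) = 0.3299.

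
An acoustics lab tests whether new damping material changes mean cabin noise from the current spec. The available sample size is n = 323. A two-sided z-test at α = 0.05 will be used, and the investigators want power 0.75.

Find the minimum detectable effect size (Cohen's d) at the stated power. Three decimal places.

Need Φ(δ − 1.960) = 0.75, so δ = 1.960 + 0.674 = 2.634.
(Lower-tail contribution to power is negligible for δ > 0.)
δ = d·√n ⇒ d = δ/√n = 2.634/√323 = 0.1466.

d ≈ 0.147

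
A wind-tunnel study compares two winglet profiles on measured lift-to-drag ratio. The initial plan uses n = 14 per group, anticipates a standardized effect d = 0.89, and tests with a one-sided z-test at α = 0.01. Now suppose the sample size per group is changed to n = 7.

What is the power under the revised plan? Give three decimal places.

With n = 7 per group: δ = d·√(n/2) = 0.89 × √(7/2) = 1.6650. Critical value z_{0.01} = 2.326.
Revised power = P(Z > 2.326 − δ) = Φ(-0.661) = 0.2542.

Power ≈ 0.254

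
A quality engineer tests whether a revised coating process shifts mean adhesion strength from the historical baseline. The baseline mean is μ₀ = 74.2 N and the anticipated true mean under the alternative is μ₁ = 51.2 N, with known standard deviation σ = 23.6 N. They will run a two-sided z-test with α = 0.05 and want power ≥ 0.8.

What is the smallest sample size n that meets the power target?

Standardized effect: d = |μ₁ − μ₀| / σ = |51.2 − 74.2| / 23.6 = 0.9746
Set Φ(δ − 1.960) = 0.8; then δ − 1.960 = Φ⁻¹(0.8) = 0.842, giving δ = 2.802.
(Ignoring the negligible lower-tail rejection probability gives the usual closed-form inversion.)
δ = d·√n ⇒ n = (δ/d)² = (2.802 / 0.9746)² = 8.26.
Round up to the next whole unit.

n = 9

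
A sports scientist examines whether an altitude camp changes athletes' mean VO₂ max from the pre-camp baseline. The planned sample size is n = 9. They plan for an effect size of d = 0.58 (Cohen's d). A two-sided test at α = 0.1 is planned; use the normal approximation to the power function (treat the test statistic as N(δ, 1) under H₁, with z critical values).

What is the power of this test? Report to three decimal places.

Noncentrality parameter: λ = d·√n = 0.58 × √9 = 1.7400
Two-sided α = 0.1 → critical value z_{0.05} = 1.645.
Power = Φ(λ − 1.645) + Φ(−λ − 1.645) = Φ(0.095) + Φ(-3.385) = 0.5379 + 0.0004 = 0.5383.

Power ≈ 0.538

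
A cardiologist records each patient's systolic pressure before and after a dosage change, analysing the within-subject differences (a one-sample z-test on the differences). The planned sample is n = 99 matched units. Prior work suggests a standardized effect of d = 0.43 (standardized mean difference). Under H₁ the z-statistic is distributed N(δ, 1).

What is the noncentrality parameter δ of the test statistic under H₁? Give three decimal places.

The noncentrality parameter scales effect size by the design's sample-size factor: δ = d·√n = 0.43 × √99 = 4.2784

δ ≈ 4.278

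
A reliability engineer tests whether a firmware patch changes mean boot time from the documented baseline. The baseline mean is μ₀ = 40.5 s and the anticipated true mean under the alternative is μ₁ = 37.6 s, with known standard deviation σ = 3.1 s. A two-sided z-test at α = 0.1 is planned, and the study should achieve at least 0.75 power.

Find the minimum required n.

Standardized effect: d = |μ₁ − μ₀| / σ = |37.6 − 40.5| / 3.1 = 0.9355
For power 0.75 need Φ(δ − z_{0.05}) = 0.75, so δ = z_{0.05} + z_{0.25} = 1.645 + 0.674 = 2.319.
(For δ > 0 the lower-tail rejection region contributes negligibly to power, so the one-term inversion is standard.)
δ = d·√n ⇒ n = (δ/d)² = (2.319 / 0.9355)² = 6.15.
Round up to the next whole unit.

n = 7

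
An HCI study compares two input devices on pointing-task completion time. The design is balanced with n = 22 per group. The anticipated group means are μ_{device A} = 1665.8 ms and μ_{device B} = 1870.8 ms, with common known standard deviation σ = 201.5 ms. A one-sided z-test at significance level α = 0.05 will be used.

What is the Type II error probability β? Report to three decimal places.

β ≈ 0.042

Standardized effect: d = |μ_{device A} − μ_{device B}| / σ = |1665.8 − 1870.8| / 201.5 = 1.0174
Noncentrality parameter: δ = d·√(n/2) = 1.0174 × √(22/2) = 3.3742
Critical value for a one-sided test at α = 0.05: z_α = 1.645.
Power = P(Z > 1.645 − δ) = Φ(1.729) = 0.9581.
Type II error: β = 1 − power = 1 − 0.9581 = 0.0419.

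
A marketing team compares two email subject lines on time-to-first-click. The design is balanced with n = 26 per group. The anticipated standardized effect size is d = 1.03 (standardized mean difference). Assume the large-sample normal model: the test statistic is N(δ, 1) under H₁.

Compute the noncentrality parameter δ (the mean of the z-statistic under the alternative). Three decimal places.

δ = d·√(n/2) = 1.03 × √(26/2) = 3.7137

δ ≈ 3.714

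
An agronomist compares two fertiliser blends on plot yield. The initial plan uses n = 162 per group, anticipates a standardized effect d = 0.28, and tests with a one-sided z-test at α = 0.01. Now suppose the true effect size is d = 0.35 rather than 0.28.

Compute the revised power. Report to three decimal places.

With d = 0.35: δ = d·√(n/2) = 0.35 × √(162/2) = 3.1500. Critical value z_{0.01} = 2.326.
Revised power = P(Z > 2.326 − δ) = Φ(0.824) = 0.7949.

Power ≈ 0.795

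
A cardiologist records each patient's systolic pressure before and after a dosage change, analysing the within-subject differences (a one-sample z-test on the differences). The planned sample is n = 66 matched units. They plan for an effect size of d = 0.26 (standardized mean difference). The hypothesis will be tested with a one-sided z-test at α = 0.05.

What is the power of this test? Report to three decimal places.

Power ≈ 0.680

Noncentrality parameter: δ = d·√n = 0.26 × √66 = 2.1122
One-sided α = 0.05 → critical value z_{0.05} = 1.645.
Power = Φ(δ − 1.645) = Φ(0.467) = 0.6799.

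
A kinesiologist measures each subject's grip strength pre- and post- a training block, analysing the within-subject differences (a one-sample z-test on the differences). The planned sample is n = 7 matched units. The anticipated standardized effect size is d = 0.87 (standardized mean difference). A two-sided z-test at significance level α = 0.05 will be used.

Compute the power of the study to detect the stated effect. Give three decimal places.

Noncentrality parameter: δ = d·√n = 0.87 × √7 = 2.3018
Two-sided α = 0.05 → critical value z_{0.025} = 1.960.
Power = Φ(δ − 1.960) + Φ(−δ − 1.960) = Φ(0.342) + Φ(-4.262) = 0.6338 + 0.0000 = 0.6338.

Power ≈ 0.634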